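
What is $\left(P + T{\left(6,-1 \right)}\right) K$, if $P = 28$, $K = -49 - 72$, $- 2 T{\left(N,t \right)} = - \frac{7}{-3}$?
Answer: $- \frac{19481}{6} \approx -3246.8$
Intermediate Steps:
$T{\left(N,t \right)} = - \frac{7}{6}$ ($T{\left(N,t \right)} = - \frac{\left(-7\right) \frac{1}{-3}}{2} = - \frac{\left(-7\right) \left(- \frac{1}{3}\right)}{2} = \left(- \frac{1}{2}\right) \frac{7}{3} = - \frac{7}{6}$)
$K = -121$ ($K = -49 - 72 = -121$)
$\left(P + T{\left(6,-1 \right)}\right) K = \left(28 - \frac{7}{6}\right) \left(-121\right) = \frac{161}{6} \left(-121\right) = - \frac{19481}{6}$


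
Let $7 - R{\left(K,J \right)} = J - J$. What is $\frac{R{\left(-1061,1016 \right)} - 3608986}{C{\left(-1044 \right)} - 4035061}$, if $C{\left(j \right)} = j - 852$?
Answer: $\frac{3608979}{4036957} \approx 0.89398$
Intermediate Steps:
$R{\left(K,J \right)} = 7$ ($R{\left(K,J \right)} = 7 - \left(J - J\right) = 7 - 0 = 7 + 0 = 7$)
$C{\left(j \right)} = -852 + j$ ($C{\left(j \right)} = j - 852 = -852 + j$)
$\frac{R{\left(-1061,1016 \right)} - 3608986}{C{\left(-1044 \right)} - 4035061} = \frac{7 - 3608986}{\left(-852 - 1044\right) - 4035061} = - \frac{3608979}{-1896 - 4035061} = - \frac{3608979}{-4036957} = \left(-3608979\right) \left(- \frac{1}{4036957}\right) = \frac{3608979}{4036957}$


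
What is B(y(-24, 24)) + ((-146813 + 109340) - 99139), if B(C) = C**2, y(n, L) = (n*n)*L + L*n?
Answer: 175372892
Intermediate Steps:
y(n, L) = L*n + L*n**2 (y(n, L) = n**2*L + L*n = L*n**2 + L*n = L*n + L*n**2)
B(y(-24, 24)) + ((-146813 + 109340) - 99139) = (24*(-24)*(1 - 24))**2 + ((-146813 + 109340) - 99139) = (24*(-24)*(-23))**2 + (-37473 - 99139) = 13248**2 - 136612 = 175509504 - 136612 = 175372892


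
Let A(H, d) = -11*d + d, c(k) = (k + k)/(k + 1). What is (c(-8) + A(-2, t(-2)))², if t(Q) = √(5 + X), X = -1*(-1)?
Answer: 29656/49 - 320*√6/7 ≈ 493.25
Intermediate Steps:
X = 1
c(k) = 2*k/(1 + k) (c(k) = (2*k)/(1 + k) = 2*k/(1 + k))
t(Q) = √6 (t(Q) = √(5 + 1) = √6)
A(H, d) = -10*d
(c(-8) + A(-2, t(-2)))² = (2*(-8)/(1 - 8) - 10*√6)² = (2*(-8)/(-7) - 10*√6)² = (2*(-8)*(-⅐) - 10*√6)² = (16/7 - 10*√6)²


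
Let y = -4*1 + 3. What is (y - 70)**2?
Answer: 5041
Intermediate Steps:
y = -1 (y = -4 + 3 = -1)
(y - 70)**2 = (-1 - 70)**2 = (-71)**2 = 5041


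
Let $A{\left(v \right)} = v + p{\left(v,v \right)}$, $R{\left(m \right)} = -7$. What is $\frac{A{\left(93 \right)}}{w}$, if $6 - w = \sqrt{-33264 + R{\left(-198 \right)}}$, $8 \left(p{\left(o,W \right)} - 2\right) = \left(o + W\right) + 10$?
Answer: $\frac{717}{33307} + \frac{1673 i \sqrt{679}}{66614} \approx 0.021527 + 0.65443 i$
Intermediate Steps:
$p{\left(o,W \right)} = \frac{13}{4} + \frac{W}{8} + \frac{o}{8}$ ($p{\left(o,W \right)} = 2 + \frac{\left(o + W\right) + 10}{8} = 2 + \frac{\left(W + o\right) + 10}{8} = 2 + \frac{10 + W + o}{8} = 2 + \left(\frac{5}{4} + \frac{W}{8} + \frac{o}{8}\right) = \frac{13}{4} + \frac{W}{8} + \frac{o}{8}$)
$A{\left(v \right)} = \frac{13}{4} + \frac{5 v}{4}$ ($A{\left(v \right)} = v + \left(\frac{13}{4} + \frac{v}{8} + \frac{v}{8}\right) = v + \left(\frac{13}{4} + \frac{v}{4}\right) = \frac{13}{4} + \frac{5 v}{4}$)
$w = 6 - 7 i \sqrt{679}$ ($w = 6 - \sqrt{-33264 - 7} = 6 - \sqrt{-33271} = 6 - 7 i \sqrt{679} \approx 6.0 - 182.4 i$)
$\frac{A{\left(93 \right)}}{w} = \frac{\frac{13}{4} + \frac{5}{4} \cdot 93}{6 - 7 i \sqrt{679}} = \frac{\frac{13}{4} + \frac{465}{4}}{6 - 7 i \sqrt{679}} = \frac{239}{2 \left(6 - 7 i \sqrt{679}\right)}$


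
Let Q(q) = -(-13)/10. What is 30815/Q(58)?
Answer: 308150/13 ≈ 23704.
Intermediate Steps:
Q(q) = 13/10 (Q(q) = -(-13)/10 = -1*(-13/10) = 13/10)
30815/Q(58) = 30815/(13/10) = 30815*(10/13) = 308150/13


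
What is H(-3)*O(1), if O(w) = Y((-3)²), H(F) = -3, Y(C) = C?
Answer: -27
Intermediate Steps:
O(w) = 9 (O(w) = (-3)² = 9)
H(-3)*O(1) = -3*9 = -27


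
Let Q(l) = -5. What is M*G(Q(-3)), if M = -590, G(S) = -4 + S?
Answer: 5310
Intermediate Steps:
M*G(Q(-3)) = -590*(-4 - 5) = -590*(-9) = 5310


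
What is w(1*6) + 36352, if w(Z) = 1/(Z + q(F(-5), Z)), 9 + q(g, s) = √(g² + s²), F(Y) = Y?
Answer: 1890307/52 + √61/52 ≈ 36352.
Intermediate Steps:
q(g, s) = -9 + √(g² + s²)
w(Z) = 1/(-9 + Z + √(25 + Z²)) (w(Z) = 1/(Z + (-9 + √((-5)² + Z²))) = 1/(Z + (-9 + √(25 + Z²))) = 1/(-9 + Z + √(25 + Z²)))
w(1*6) + 36352 = 1/(-9 + 1*6 + √(25 + (1*6)²)) + 36352 = 1/(-9 + 6 + √(25 + 6²)) + 36352 = 1/(-9 + 6 + √(25 + 36)) + 36352 = 1/(-9 + 6 + √61) + 36352 = 1/(-3 + √61) + 36352 = 36352 + 1/(-3 + √61)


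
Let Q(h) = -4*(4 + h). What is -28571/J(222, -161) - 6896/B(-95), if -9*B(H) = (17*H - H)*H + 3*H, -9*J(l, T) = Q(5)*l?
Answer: -109794509/3458760 ≈ -31.744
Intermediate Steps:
Q(h) = -16 - 4*h
J(l, T) = 4*l (J(l, T) = -(-16 - 4*5)*l/9 = -(-16 - 20)*l/9 = -(-4)*l = 4*l)
B(H) = -16*H²/9 - H/3 (B(H) = -((17*H - H)*H + 3*H)/9 = -((16*H)*H + 3*H)/9 = -(16*H² + 3*H)/9 = -(3*H + 16*H²)/9 = -16*H²/9 - H/3)
-28571/J(222, -161) - 6896/B(-95) = -28571/(4*222) - 6896*9/(95*(3 + 16*(-95))) = -28571/888 - 6896*9/(95*(3 - 1520)) = -28571*1/888 - 6896/((-⅑*(-95)*(-1517))) = -28571/888 - 6896/(-144115/9) = -28571/888 - 6896*(-9/144115) = -28571/888 + 62064/144115 = -109794509/3458760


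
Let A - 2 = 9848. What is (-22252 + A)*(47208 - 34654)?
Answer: -155694708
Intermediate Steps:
A = 9850 (A = 2 + 9848 = 9850)
(-22252 + A)*(47208 - 34654) = (-22252 + 9850)*(47208 - 34654) = -12402*12554 = -155694708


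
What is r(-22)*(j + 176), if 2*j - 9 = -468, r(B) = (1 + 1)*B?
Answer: 2354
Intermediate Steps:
r(B) = 2*B
j = -459/2 (j = 9/2 + (½)*(-468) = 9/2 - 234 = -459/2 ≈ -229.50)
r(-22)*(j + 176) = (2*(-22))*(-459/2 + 176) = -44*(-107/2) = 2354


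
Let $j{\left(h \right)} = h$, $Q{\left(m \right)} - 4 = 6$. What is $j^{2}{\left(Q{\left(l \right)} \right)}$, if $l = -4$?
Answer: $100$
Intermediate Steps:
$Q{\left(m \right)} = 10$ ($Q{\left(m \right)} = 4 + 6 = 10$)
$j^{2}{\left(Q{\left(l \right)} \right)} = 10^{2} = 100$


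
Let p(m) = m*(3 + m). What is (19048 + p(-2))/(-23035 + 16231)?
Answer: -9523/3402 ≈ -2.7992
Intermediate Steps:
(19048 + p(-2))/(-23035 + 16231) = (19048 - 2*(3 - 2))/(-23035 + 16231) = (19048 - 2*1)/(-6804) = (19048 - 2)*(-1/6804) = 19046*(-1/6804) = -9523/3402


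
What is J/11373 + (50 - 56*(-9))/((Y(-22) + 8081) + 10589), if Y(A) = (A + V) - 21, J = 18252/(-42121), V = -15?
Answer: 44174939243/1485988696566 ≈ 0.029728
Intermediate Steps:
J = -18252/42121 (J = 18252*(-1/42121) = -18252/42121 ≈ -0.43332)
Y(A) = -36 + A (Y(A) = (A - 15) - 21 = (-15 + A) - 21 = -36 + A)
J/11373 + (50 - 56*(-9))/((Y(-22) + 8081) + 10589) = -18252/42121/11373 + (50 - 56*(-9))/(((-36 - 22) + 8081) + 10589) = -18252/42121*1/11373 + (50 + 504)/((-58 + 8081) + 10589) = -6084/159680711 + 554/(8023 + 10589) = -6084/159680711 + 554/18612 = -6084/159680711 + 554*(1/18612) = -6084/159680711 + 277/9306 = 44174939243/1485988696566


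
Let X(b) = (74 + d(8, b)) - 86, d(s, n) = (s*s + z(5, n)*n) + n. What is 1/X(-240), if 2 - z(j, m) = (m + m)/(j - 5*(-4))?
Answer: -1/5276 ≈ -0.00018954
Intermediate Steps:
z(j, m) = 2 - 2*m/(20 + j) (z(j, m) = 2 - (m + m)/(j - 5*(-4)) = 2 - 2*m/(j + 20) = 2 - 2*m/(20 + j))
d(s, n) = n + s**2 + n*(2 - 2*n/25) (d(s, n) = (s*s + (2*(20 + 5 - n)/(20 + 5))*n) + n = (s**2 + (2*(25 - n)/25)*n) + n = (s**2 + (2*(1/25)*(25 - n))*n) + n = (s**2 + (2 - 2*n/25)*n) + n = (s**2 + n*(2 - 2*n/25)) + n = n + s**2 + n*(2 - 2*n/25))
X(b) = 52 + 3*b - 2*b**2/25 (X(b) = (74 + (8**2 + 3*b - 2*b**2/25)) - 86 = (74 + (64 + 3*b - 2*b**2/25)) - 86 = (138 + 3*b - 2*b**2/25) - 86 = 52 + 3*b - 2*b**2/25)
1/X(-240) = 1/(52 + 3*(-240) - 2/25*(-240)**2) = 1/(52 - 720 - 2/25*57600) = 1/(52 - 720 - 4608) = 1/(-5276) = -1/5276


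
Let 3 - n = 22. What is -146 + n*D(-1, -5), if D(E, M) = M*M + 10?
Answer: -811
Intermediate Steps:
n = -19 (n = 3 - 1*22 = 3 - 22 = -19)
D(E, M) = 10 + M² (D(E, M) = M² + 10 = 10 + M²)
-146 + n*D(-1, -5) = -146 - 19*(10 + (-5)²) = -146 - 19*(10 + 25) = -146 - 19*35 = -146 - 665 = -811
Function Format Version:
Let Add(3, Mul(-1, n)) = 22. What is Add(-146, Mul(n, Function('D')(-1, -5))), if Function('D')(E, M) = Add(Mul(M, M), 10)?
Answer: -811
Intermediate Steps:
n = -19 (n = Add(3, Mul(-1, 22)) = Add(3, -22) = -19)
Function('D')(E, M) = Add(10, Pow(M, 2)) (Function('D')(E, M) = Add(Pow(M, 2), 10) = Add(10, Pow(M, 2)))
Add(-146, Mul(n, Function('D')(-1, -5))) = Add(-146, Mul(-19, Add(10, Pow(-5, 2)))) = Add(-146, Mul(-19, Add(10, 25))) = Add(-146, Mul(-19, 35)) = Add(-146, -665) = -811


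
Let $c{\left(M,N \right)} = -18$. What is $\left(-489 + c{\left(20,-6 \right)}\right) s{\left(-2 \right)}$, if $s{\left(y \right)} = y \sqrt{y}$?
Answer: $1014 i \sqrt{2} \approx 1434.0 i$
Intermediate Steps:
$s{\left(y \right)} = y^{\frac{3}{2}}$
$\left(-489 + c{\left(20,-6 \right)}\right) s{\left(-2 \right)} = \left(-489 - 18\right) \left(-2\right)^{\frac{3}{2}} = - 507 \left(- 2 i \sqrt{2}\right) = 1014 i \sqrt{2}$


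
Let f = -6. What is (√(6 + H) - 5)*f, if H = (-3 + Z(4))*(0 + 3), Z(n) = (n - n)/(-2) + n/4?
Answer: 30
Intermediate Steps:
Z(n) = n/4 (Z(n) = 0*(-½) + n*(¼) = 0 + n/4 = n/4)
H = -6 (H = (-3 + (¼)*4)*(0 + 3) = (-3 + 1)*3 = -2*3 = -6)
(√(6 + H) - 5)*f = (√(6 - 6) - 5)*(-6) = (√0 - 5)*(-6) = (0 - 5)*(-6) = -5*(-6) = 30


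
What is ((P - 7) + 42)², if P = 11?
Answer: 2116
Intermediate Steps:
((P - 7) + 42)² = ((11 - 7) + 42)² = (4 + 42)² = 46² = 2116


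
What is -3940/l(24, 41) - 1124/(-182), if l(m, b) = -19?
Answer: 369218/1729 ≈ 213.54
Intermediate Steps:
-3940/l(24, 41) - 1124/(-182) = -3940/(-19) - 1124/(-182) = -3940*(-1/19) - 1124*(-1/182) = 3940/19 + 562/91 = 369218/1729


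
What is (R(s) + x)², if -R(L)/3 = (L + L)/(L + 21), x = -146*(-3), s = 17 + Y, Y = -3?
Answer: 4743684/25 ≈ 1.8975e+5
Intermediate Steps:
s = 14 (s = 17 - 3 = 14)
x = 438
R(L) = -6*L/(21 + L) (R(L) = -3*(L + L)/(L + 21) = -3*2*L/(21 + L) = -6*L/(21 + L))
(R(s) + x)² = (-6*14/(21 + 14) + 438)² = (-6*14/35 + 438)² = (-6*14*1/35 + 438)² = (-12/5 + 438)² = (2178/5)² = 4743684/25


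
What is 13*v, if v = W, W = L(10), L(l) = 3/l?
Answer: 39/10 ≈ 3.9000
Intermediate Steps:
W = 3/10 ≈ 0.30000
v = 3/10 ≈ 0.30000
13*v = 13*(3/10) = 39/10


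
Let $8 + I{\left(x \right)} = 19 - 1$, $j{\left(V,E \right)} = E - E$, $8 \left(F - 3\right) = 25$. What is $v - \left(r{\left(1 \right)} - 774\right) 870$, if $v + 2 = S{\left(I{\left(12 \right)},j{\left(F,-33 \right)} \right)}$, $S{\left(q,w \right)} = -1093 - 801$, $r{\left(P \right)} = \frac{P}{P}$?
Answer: $670614$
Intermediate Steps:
$F = \frac{49}{8}$ ($F = 3 + \frac{1}{8} \cdot 25 = 3 + \frac{25}{8} = \frac{49}{8} \approx 6.125$)
$r{\left(P \right)} = 1$
$j{\left(V,E \right)} = 0$
$I{\left(x \right)} = 10$ ($I{\left(x \right)} = -8 + \left(19 - 1\right) = -8 + 18 = 10$)
$S{\left(q,w \right)} = -1894$ ($S{\left(q,w \right)} = -1093 - 801 = -1894$)
$v = -1896$ ($v = -2 - 1894 = -1896$)
$v - \left(r{\left(1 \right)} - 774\right) 870 = -1896 - \left(1 - 774\right) 870 = -1896 - \left(-773\right) 870 = -1896 - -672510 = -1896 + 672510 = 670614$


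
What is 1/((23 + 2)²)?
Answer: 1/625 ≈ 0.0016000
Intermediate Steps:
1/((23 + 2)²) = 1/(25²) = 1/625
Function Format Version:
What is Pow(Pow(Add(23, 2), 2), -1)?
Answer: Rational(1, 625) ≈ 0.0016000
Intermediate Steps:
Pow(Pow(Add(23, 2), 2), -1) = Pow(Pow(25, 2), -1) = Pow(625, -1) = Rational(1, 625)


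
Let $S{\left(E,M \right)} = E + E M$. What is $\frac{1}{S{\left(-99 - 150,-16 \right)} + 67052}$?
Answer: $\frac{1}{70787} \approx 1.4127 \cdot 10^{-5}$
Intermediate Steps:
$\frac{1}{S{\left(-99 - 150,-16 \right)} + 67052} = \frac{1}{\left(-99 - 150\right) \left(1 - 16\right) + 67052} = \frac{1}{\left(-249\right) \left(-15\right) + 67052} = \frac{1}{3735 + 67052} = \frac{1}{70787}$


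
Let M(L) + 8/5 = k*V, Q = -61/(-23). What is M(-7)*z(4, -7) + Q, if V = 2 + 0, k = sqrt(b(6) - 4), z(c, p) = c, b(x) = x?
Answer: -431/115 + 8*sqrt(2) ≈ 7.5659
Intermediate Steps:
k = sqrt(2) (k = sqrt(6 - 4) = sqrt(2) ≈ 1.4142)
V = 2
Q = 61/23 (Q = -61*(-1)/23 = -1*(-61/23) = 61/23 ≈ 2.6522)
M(L) = -8/5 + 2*sqrt(2) (M(L) = -8/5 + sqrt(2)*2 = -8/5 + 2*sqrt(2))
M(-7)*z(4, -7) + Q = (-8/5 + 2*sqrt(2))*4 + 61/23 = (-32/5 + 8*sqrt(2)) + 61/23 = -431/115 + 8*sqrt(2)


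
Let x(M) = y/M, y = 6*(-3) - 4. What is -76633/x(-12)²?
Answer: -2758788/121 ≈ -22800.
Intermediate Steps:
y = -22 (y = -18 - 4 = -22)
x(M) = -22/M
-76633/x(-12)² = -76633/((-22/(-12))²) = -76633/((-22*(-1/12))²) = -76633/((11/6)²) = -76633/121/36 = -76633*36/121 = -2758788/121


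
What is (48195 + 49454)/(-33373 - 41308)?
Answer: -97649/74681 ≈ -1.3075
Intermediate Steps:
(48195 + 49454)/(-33373 - 41308) = 97649/(-74681) = 97649*(-1/74681) = -97649/74681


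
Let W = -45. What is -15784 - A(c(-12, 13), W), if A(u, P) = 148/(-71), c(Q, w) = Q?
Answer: -1120516/71 ≈ -15782.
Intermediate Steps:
A(u, P) = -148/71 (A(u, P) = 148*(-1/71) = -148/71)
-15784 - A(c(-12, 13), W) = -15784 - 1*(-148/71) = -15784 + 148/71 = -1120516/71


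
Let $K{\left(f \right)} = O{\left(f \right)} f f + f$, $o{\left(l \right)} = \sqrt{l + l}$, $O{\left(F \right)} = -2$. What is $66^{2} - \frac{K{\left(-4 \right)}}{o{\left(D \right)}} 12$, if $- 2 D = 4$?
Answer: $4356 - 216 i \approx 4356.0 - 216.0 i$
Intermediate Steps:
$D = -2$ ($D = \left(- \frac{1}{2}\right) 4 = -2$)
$o{\left(l \right)} = \sqrt{2} \sqrt{l}$ ($o{\left(l \right)} = \sqrt{2 l} = \sqrt{2} \sqrt{l}$)
$K{\left(f \right)} = f - 2 f^{2}$ ($K{\left(f \right)} = - 2 f f + f = - 2 f^{2} + f = f - 2 f^{2}$)
$66^{2} - \frac{K{\left(-4 \right)}}{o{\left(D \right)}} 12 = 66^{2} - \frac{\left(-4\right) \left(1 - -8\right)}{\sqrt{2} \sqrt{-2}} \cdot 12 = 4356 - \frac{\left(-4\right) \left(1 + 8\right)}{\sqrt{2} i \sqrt{2}} \cdot 12 = 4356 - \frac{\left(-4\right) 9}{2 i} 12 = 4356 - - \frac{i}{2} \left(-36\right) 12 = 4356 - 18 i 12 = 4356 - 216 i$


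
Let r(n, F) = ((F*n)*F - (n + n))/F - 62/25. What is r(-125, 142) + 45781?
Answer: 49753748/1775 ≈ 28030.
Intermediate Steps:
r(n, F) = -62/25 + (-2*n + n*F²)/F (r(n, F) = (n*F² - 2*n)/F - 62*1/25 = (n*F² - 2*n)/F - 62/25 = (-2*n + n*F²)/F - 62/25 = -62/25 + (-2*n + n*F²)/F)
r(-125, 142) + 45781 = (-62/25 + 142*(-125) - 2*(-125)/142) + 45781 = (-62/25 - 17750 - 2*(-125)*1/142) + 45781 = (-62/25 - 17750 + 125/71) + 45781 = -31507527/1775 + 45781 = 49753748/1775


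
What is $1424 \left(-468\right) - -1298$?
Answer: $-665134$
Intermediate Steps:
$1424 \left(-468\right) - -1298 = -666432 + 1298 = -665134$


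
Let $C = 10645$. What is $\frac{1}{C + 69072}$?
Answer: $\frac{1}{79717} \approx 1.2544 \cdot 10^{-5}$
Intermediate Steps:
$\frac{1}{C + 69072} = \frac{1}{10645 + 69072} = \frac{1}{79717}$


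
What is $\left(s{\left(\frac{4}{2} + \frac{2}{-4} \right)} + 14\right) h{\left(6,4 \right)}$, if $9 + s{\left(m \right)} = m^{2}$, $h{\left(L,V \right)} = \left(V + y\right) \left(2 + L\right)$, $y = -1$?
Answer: $174$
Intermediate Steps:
$h{\left(L,V \right)} = \left(-1 + V\right) \left(2 + L\right)$ ($h{\left(L,V \right)} = \left(V - 1\right) \left(2 + L\right) = \left(-1 + V\right) \left(2 + L\right)$)
$s{\left(m \right)} = -9 + m^{2}$
$\left(s{\left(\frac{4}{2} + \frac{2}{-4} \right)} + 14\right) h{\left(6,4 \right)} = \left(\left(-9 + \left(\frac{4}{2} + \frac{2}{-4}\right)^{2}\right) + 14\right) \left(-2 - 6 + 2 \cdot 4 + 6 \cdot 4\right) = \left(\left(-9 + \left(4 \cdot \frac{1}{2} + 2 \left(- \frac{1}{4}\right)\right)^{2}\right) + 14\right) \left(-2 - 6 + 8 + 24\right) = \left(\left(-9 + \left(2 - \frac{1}{2}\right)^{2}\right) + 14\right) 24 = \left(\left(-9 + \left(\frac{3}{2}\right)^{2}\right) + 14\right) 24 = \left(\left(-9 + \frac{9}{4}\right) + 14\right) 24 = \left(- \frac{27}{4} + 14\right) 24 = \frac{29}{4} \cdot 24 = 174$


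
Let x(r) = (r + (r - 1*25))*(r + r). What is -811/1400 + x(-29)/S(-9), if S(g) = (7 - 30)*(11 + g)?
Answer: -3388453/32200 ≈ -105.23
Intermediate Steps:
S(g) = -253 - 23*g (S(g) = -23*(11 + g) = -253 - 23*g)
x(r) = 2*r*(-25 + 2*r) (x(r) = (r + (r - 25))*(2*r) = (r + (-25 + r))*(2*r) = (-25 + 2*r)*(2*r) = 2*r*(-25 + 2*r))
-811/1400 + x(-29)/S(-9) = -811/1400 + (2*(-29)*(-25 + 2*(-29)))/(-253 - 23*(-9)) = -811*1/1400 + (2*(-29)*(-25 - 58))/(-253 + 207) = -811/1400 + (2*(-29)*(-83))/(-46) = -811/1400 + 4814*(-1/46) = -811/1400 - 2407/23 = -3388453/32200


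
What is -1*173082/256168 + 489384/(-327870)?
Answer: -5058692107/2333050060 ≈ -2.1683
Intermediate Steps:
-1*173082/256168 + 489384/(-327870) = -173082*1/256168 + 489384*(-1/327870) = -86541/128084 - 27188/18215 = -5058692107/2333050060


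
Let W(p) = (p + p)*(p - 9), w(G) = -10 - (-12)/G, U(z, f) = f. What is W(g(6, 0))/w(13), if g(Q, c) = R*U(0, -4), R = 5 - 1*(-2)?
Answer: -13468/59 ≈ -228.27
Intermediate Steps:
R = 7 (R = 5 + 2 = 7)
w(G) = -10 + 12/G
g(Q, c) = -28 (g(Q, c) = 7*(-4) = -28)
W(p) = 2*p*(-9 + p) (W(p) = (2*p)*(-9 + p) = 2*p*(-9 + p))
W(g(6, 0))/w(13) = (2*(-28)*(-9 - 28))/(-10 + 12/13) = (2*(-28)*(-37))/(-10 + 12*(1/13)) = 2072/(-10 + 12/13) = 2072/(-118/13) = 2072*(-13/118) = -13468/59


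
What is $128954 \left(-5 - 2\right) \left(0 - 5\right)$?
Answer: $4513390$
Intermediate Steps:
$128954 \left(-5 - 2\right) \left(0 - 5\right) = 128954 \left(\left(-7\right) \left(-5\right)\right) = 128954 \cdot 35 = 4513390$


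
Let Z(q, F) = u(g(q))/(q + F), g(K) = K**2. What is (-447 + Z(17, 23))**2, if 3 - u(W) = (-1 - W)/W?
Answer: 26689240142569/133633600 ≈ 1.9972e+5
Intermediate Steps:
u(W) = 3 - (-1 - W)/W
Z(q, F) = (4 + q**(-2))/(F + q) (Z(q, F) = (4 + 1/(q**2))/(q + F) = (4 + q**(-2))/(F + q))
(-447 + Z(17, 23))**2 = (-447 + (1 + 4*17**2)/(17**2*(23 + 17)))**2 = (-447 + (1/289)*(1 + 4*289)/40)**2 = (-447 + (1/289)*(1/40)*(1 + 1156))**2 = (-447 + (1/289)*(1/40)*1157)**2 = (-447 + 1157/11560)**2 = (-5166163/11560)**2 = 26689240142569/133633600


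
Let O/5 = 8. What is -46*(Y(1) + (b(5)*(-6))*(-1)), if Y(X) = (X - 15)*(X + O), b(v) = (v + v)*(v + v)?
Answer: -1196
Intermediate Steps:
O = 40 (O = 5*8 = 40)
b(v) = 4*v² (b(v) = (2*v)*(2*v) = 4*v²)
Y(X) = (-15 + X)*(40 + X) (Y(X) = (X - 15)*(X + 40) = (-15 + X)*(40 + X))
-46*(Y(1) + (b(5)*(-6))*(-1)) = -46*((-600 + 1² + 25*1) + ((4*5²)*(-6))*(-1)) = -46*((-600 + 1 + 25) + ((4*25)*(-6))*(-1)) = -46*(-574 + (100*(-6))*(-1)) = -46*(-574 - 600*(-1)) = -46*(-574 + 600) = -46*26 = -1196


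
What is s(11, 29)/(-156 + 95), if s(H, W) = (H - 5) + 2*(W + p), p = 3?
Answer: -70/61 ≈ -1.1475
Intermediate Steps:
s(H, W) = 1 + H + 2*W (s(H, W) = (H - 5) + 2*(W + 3) = (-5 + H) + 2*(3 + W) = (-5 + H) + (6 + 2*W) = 1 + H + 2*W)
s(11, 29)/(-156 + 95) = (1 + 11 + 2*29)/(-156 + 95) = (1 + 11 + 58)/(-61) = -1/61*70 = -70/61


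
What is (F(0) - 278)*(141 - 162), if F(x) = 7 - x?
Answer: 5691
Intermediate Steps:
(F(0) - 278)*(141 - 162) = ((7 - 1*0) - 278)*(141 - 162) = ((7 + 0) - 278)*(-21) = (7 - 278)*(-21) = -271*(-21) = 5691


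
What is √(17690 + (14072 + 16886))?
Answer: 2*√12162 ≈ 220.56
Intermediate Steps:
√(17690 + (14072 + 16886)) = √(17690 + 30958) = √48648 = 2*√12162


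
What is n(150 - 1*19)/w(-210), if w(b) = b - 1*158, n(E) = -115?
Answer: 5/16 ≈ 0.31250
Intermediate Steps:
w(b) = -158 + b (w(b) = b - 158 = -158 + b)
n(150 - 1*19)/w(-210) = -115/(-158 - 210) = -115/(-368) = -115*(-1/368) = 5/16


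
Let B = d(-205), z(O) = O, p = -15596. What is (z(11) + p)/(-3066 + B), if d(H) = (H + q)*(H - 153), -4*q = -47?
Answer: -6234/26447 ≈ -0.23572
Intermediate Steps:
q = 47/4 (q = -¼*(-47) = 47/4 ≈ 11.750)
d(H) = (-153 + H)*(47/4 + H) (d(H) = (H + 47/4)*(H - 153) = (47/4 + H)*(-153 + H) = (-153 + H)*(47/4 + H))
B = 138367/2 (B = -7191/4 + (-205)² - 565/4*(-205) = -7191/4 + 42025 + 115825/4 = 138367/2 ≈ 69184.)
(z(11) + p)/(-3066 + B) = (11 - 15596)/(-3066 + 138367/2) = -15585/132235/2 = -15585*2/132235 = -6234/26447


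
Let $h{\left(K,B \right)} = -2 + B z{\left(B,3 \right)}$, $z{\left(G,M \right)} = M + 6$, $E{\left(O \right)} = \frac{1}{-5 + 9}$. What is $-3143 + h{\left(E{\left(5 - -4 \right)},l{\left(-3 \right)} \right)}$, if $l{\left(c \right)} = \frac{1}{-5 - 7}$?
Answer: $- \frac{12583}{4} \approx -3145.8$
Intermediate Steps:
$l{\left(c \right)} = - \frac{1}{12}$ ($l{\left(c \right)} = \frac{1}{-12} = - \frac{1}{12}$)
$E{\left(O \right)} = \frac{1}{4}$
$z{\left(G,M \right)} = 6 + M$
$h{\left(K,B \right)} = -2 + 9 B$ ($h{\left(K,B \right)} = -2 + B \left(6 + 3\right) = -2 + B 9 = -2 + 9 B$)
$-3143 + h{\left(E{\left(5 - -4 \right)},l{\left(-3 \right)} \right)} = -3143 + \left(-2 + 9 \left(- \frac{1}{12}\right)\right) = -3143 - \frac{11}{4} = - \frac{12583}{4}$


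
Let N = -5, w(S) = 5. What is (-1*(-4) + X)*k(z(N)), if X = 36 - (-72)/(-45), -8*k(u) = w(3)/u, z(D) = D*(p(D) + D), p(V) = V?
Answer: -12/25 ≈ -0.48000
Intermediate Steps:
z(D) = 2*D**2 (z(D) = D*(D + D) = D*(2*D) = 2*D**2)
k(u) = -5/(8*u)
X = 172/5 (X = 36 - (-72)*(-1)/45 = 36 - 1*8/5 = 36 - 8/5 = 172/5 ≈ 34.400)
(-1*(-4) + X)*k(z(N)) = (-1*(-4) + 172/5)*(-5/(8*(2*(-5)**2))) = (4 + 172/5)*(-5/(8*(2*25))) = 192*(-5/8/50)/5 = 192*(-5/8*1/50)/5 = (192/5)*(-1/80) = -12/25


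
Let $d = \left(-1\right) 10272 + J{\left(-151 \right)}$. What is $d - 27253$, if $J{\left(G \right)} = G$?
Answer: $-37676$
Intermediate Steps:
$d = -10423$ ($d = \left(-1\right) 10272 - 151 = -10272 - 151 = -10423$)
$d - 27253 = -10423 - 27253 = -37676$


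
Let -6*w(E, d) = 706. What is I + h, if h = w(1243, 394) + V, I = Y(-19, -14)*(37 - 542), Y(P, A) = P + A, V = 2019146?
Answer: 6107080/3 ≈ 2.0357e+6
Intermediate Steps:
w(E, d) = -353/3 (w(E, d) = -⅙*706 = -353/3)
Y(P, A) = A + P
I = 16665 (I = (-14 - 19)*(37 - 542) = -33*(-505) = 16665)
h = 6057085/3 (h = -353/3 + 2019146 = 6057085/3 ≈ 2.0190e+6)
I + h = 16665 + 6057085/3 = 6107080/3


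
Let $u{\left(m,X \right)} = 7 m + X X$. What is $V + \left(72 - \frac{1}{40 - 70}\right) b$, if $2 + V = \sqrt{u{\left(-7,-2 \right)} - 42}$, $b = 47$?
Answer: $\frac{101507}{30} + i \sqrt{87} \approx 3383.6 + 9.3274 i$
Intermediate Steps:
$u{\left(m,X \right)} = X^{2} + 7 m$ ($u{\left(m,X \right)} = 7 m + X^{2} = X^{2} + 7 m$)
$V = -2 + i \sqrt{87}$ ($V = -2 + \sqrt{\left(\left(-2\right)^{2} + 7 \left(-7\right)\right) - 42} = -2 + \sqrt{\left(4 - 49\right) - 42} = -2 + \sqrt{-45 - 42} = -2 + \sqrt{-87} = -2 + i \sqrt{87} \approx -2.0 + 9.3274 i$)
$V + \left(72 - \frac{1}{40 - 70}\right) b = \left(-2 + i \sqrt{87}\right) + \left(72 - \frac{1}{40 - 70}\right) 47 = \left(-2 + i \sqrt{87}\right) + \left(72 - \frac{1}{-30}\right) 47 = \left(-2 + i \sqrt{87}\right) + \left(72 - - \frac{1}{30}\right) 47 = \left(-2 + i \sqrt{87}\right) + \left(72 + \frac{1}{30}\right) 47 = \left(-2 + i \sqrt{87}\right) + \frac{2161}{30} \cdot 47 = \left(-2 + i \sqrt{87}\right) + \frac{101567}{30} = \frac{101507}{30} + i \sqrt{87}$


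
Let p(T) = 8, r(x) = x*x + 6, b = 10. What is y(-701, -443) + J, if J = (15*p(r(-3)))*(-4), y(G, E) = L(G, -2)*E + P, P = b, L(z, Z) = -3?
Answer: 859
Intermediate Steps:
P = 10
r(x) = 6 + x² (r(x) = x² + 6 = 6 + x²)
y(G, E) = 10 - 3*E (y(G, E) = -3*E + 10 = 10 - 3*E)
J = -480 (J = (15*8)*(-4) = 120*(-4) = -480)
y(-701, -443) + J = (10 - 3*(-443)) - 480 = (10 + 1329) - 480 = 1339 - 480 = 859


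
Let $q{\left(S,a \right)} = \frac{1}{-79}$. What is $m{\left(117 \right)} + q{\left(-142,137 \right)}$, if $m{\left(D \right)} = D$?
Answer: $\frac{9242}{79} \approx 116.99$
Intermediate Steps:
$q{\left(S,a \right)} = - \frac{1}{79}$
$m{\left(117 \right)} + q{\left(-142,137 \right)} = 117 - \frac{1}{79} = \frac{9242}{79}$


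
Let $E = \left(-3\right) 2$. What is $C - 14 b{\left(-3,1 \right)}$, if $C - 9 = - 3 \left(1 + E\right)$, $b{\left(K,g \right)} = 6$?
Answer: $-60$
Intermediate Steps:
$E = -6$
$C = 24$ ($C = 9 - 3 \left(1 - 6\right) = 9 - -15 = 9 + 15 = 24$)
$C - 14 b{\left(-3,1 \right)} = 24 - 84 = -60$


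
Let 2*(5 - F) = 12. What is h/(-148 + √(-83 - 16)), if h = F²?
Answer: -148/22003 - 3*I*√11/22003 ≈ -0.0067264 - 0.00045221*I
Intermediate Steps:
F = -1 (F = 5 - ½*12 = 5 - 6 = -1)
h = 1 (h = (-1)² = 1)
h/(-148 + √(-83 - 16)) = 1/(-148 + √(-83 - 16)) = 1/(-148 + √(-99)) = 1/(-148 + 3*I*√11)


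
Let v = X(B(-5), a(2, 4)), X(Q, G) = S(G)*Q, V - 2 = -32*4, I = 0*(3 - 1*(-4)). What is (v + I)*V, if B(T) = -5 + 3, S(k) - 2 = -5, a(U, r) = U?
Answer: -756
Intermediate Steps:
S(k) = -3 (S(k) = 2 - 5 = -3)
I = 0 (I = 0*(3 + 4) = 0*7 = 0)
V = -126 (V = 2 - 32*4 = 2 - 128 = -126)
B(T) = -2
X(Q, G) = -3*Q
v = 6 (v = -3*(-2) = 6)
(v + I)*V = (6 + 0)*(-126) = 6*(-126) = -756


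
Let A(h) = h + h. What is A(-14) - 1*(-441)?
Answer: 413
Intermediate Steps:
A(h) = 2*h
A(-14) - 1*(-441) = 2*(-14) - 1*(-441) = -28 + 441 = 413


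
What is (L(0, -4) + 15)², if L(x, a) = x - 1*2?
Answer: 169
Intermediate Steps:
L(x, a) = -2 + x (L(x, a) = x - 2 = -2 + x)
(L(0, -4) + 15)² = ((-2 + 0) + 15)² = (-2 + 15)² = 13² = 169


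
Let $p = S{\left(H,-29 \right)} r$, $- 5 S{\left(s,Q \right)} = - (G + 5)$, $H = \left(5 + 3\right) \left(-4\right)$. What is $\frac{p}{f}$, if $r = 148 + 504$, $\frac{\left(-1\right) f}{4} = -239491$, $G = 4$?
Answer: $\frac{1467}{1197455} \approx 0.0012251$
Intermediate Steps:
$f = 957964$ ($f = \left(-4\right) \left(-239491\right) = 957964$)
$H = -32$ ($H = 8 \left(-4\right) = -32$)
$r = 652$
$S{\left(s,Q \right)} = \frac{9}{5}$ ($S{\left(s,Q \right)} = - \frac{\left(-1\right) \left(4 + 5\right)}{5} = - \frac{\left(-1\right) 9}{5} = \left(- \frac{1}{5}\right) \left(-9\right) = \frac{9}{5}$)
$p = \frac{5868}{5}$ ($p = \frac{9}{5} \cdot 652 = \frac{5868}{5} \approx 1173.6$)
$\frac{p}{f} = \frac{5868}{5 \cdot 957964} = \frac{5868}{5} \cdot \frac{1}{957964} = \frac{1467}{1197455}$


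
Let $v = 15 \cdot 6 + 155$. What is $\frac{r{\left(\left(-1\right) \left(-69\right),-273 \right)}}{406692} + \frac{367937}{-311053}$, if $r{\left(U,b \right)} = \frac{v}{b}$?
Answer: $- \frac{5835855228611}{4933607900364} \approx -1.1829$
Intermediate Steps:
$v = 245$ ($v = 90 + 155 = 245$)
$r{\left(U,b \right)} = \frac{245}{b}$
$\frac{r{\left(\left(-1\right) \left(-69\right),-273 \right)}}{406692} + \frac{367937}{-311053} = \frac{245 \frac{1}{-273}}{406692} + \frac{367937}{-311053} = 245 \left(- \frac{1}{273}\right) \frac{1}{406692} + 367937 \left(- \frac{1}{311053}\right) = \left(- \frac{35}{39}\right) \frac{1}{406692} - \frac{367937}{311053} = - \frac{35}{15860988} - \frac{367937}{311053} = - \frac{5835855228611}{4933607900364}$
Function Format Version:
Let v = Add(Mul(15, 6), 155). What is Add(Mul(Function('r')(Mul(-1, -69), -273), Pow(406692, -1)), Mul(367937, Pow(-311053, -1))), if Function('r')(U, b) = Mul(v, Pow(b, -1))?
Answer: Rational(-5835855228611, 4933607900364) ≈ -1.1829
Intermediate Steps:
v = 245 (v = Add(90, 155) = 245)
Function('r')(U, b) = Mul(245, Pow(b, -1))
Add(Mul(Function('r')(Mul(-1, -69), -273), Pow(406692, -1)), Mul(367937, Pow(-311053, -1))) = Add(Mul(Mul(245, Pow(-273, -1)), Pow(406692, -1)), Mul(367937, Pow(-311053, -1))) = Add(Mul(Mul(245, Rational(-1, 273)), Rational(1, 406692)), Mul(367937, Rational(-1, 311053))) = Add(Mul(Rational(-35, 39), Rational(1, 406692)), Rational(-367937, 311053)) = Add(Rational(-35, 15860988), Rational(-367937, 311053)) = Rational(-5835855228611, 4933607900364)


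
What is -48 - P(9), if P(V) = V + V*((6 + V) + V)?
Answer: -273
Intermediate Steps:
P(V) = V + V*(6 + 2*V)
-48 - P(9) = -48 - 9*(7 + 2*9) = -48 - 9*(7 + 18) = -48 - 9*25 = -48 - 1*225 = -48 - 225 = -273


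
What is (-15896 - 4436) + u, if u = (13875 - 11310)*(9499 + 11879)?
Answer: 54814238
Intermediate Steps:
u = 54834570 (u = 2565*21378 = 54834570)
(-15896 - 4436) + u = (-15896 - 4436) + 54834570 = -20332 + 54834570 = 54814238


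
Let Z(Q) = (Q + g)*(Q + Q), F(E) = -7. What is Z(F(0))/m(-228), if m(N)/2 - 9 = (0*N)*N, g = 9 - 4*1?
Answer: 14/9 ≈ 1.5556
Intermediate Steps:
g = 5 (g = 9 - 4 = 5)
Z(Q) = 2*Q*(5 + Q) (Z(Q) = (Q + 5)*(Q + Q) = (5 + Q)*(2*Q) = 2*Q*(5 + Q))
m(N) = 18 (m(N) = 18 + 2*((0*N)*N) = 18 + 2*(0*N) = 18 + 2*0 = 18 + 0 = 18)
Z(F(0))/m(-228) = (2*(-7)*(5 - 7))/18 = (2*(-7)*(-2))*(1/18) = 28*(1/18) = 14/9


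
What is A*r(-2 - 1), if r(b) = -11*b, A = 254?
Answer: 8382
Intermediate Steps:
A*r(-2 - 1) = 254*(-11*(-2 - 1)) = 254*(-11*(-3)) = 254*33 = 8382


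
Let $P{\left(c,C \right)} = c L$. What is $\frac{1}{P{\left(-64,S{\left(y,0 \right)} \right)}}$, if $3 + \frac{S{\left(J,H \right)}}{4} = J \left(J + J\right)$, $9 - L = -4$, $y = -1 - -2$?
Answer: $- \frac{1}{832} \approx -0.0012019$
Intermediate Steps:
$y = 1$ ($y = -1 + 2 = 1$)
$L = 13$ ($L = 9 - -4 = 9 + 4 = 13$)
$S{\left(J,H \right)} = -12 + 8 J^{2}$ ($S{\left(J,H \right)} = -12 + 4 J \left(J + J\right) = -12 + 4 J 2 J = -12 + 4 \cdot 2 J^{2} = -12 + 8 J^{2}$)
$P{\left(c,C \right)} = 13 c$ ($P{\left(c,C \right)} = c 13 = 13 c$)
$\frac{1}{P{\left(-64,S{\left(y,0 \right)} \right)}} = \frac{1}{13 \left(-64\right)} = \frac{1}{-832} = - \frac{1}{832}$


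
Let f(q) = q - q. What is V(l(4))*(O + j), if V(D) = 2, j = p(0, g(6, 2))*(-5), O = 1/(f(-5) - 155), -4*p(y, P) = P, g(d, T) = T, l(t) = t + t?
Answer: 773/155 ≈ 4.9871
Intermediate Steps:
l(t) = 2*t
p(y, P) = -P/4
f(q) = 0
O = -1/155 (O = 1/(0 - 155) = 1/(-155) = -1/155 ≈ -0.0064516)
j = 5/2 (j = -1/4*2*(-5) = -1/2*(-5) = 5/2 ≈ 2.5000)
V(l(4))*(O + j) = 2*(-1/155 + 5/2) = 2*(773/310) = 773/155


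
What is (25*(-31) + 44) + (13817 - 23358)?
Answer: -10272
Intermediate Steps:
(25*(-31) + 44) + (13817 - 23358) = (-775 + 44) - 9541 = -731 - 9541 = -10272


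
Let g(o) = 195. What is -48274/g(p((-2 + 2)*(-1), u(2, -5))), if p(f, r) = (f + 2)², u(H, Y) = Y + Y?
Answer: -48274/195 ≈ -247.56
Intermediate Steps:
u(H, Y) = 2*Y
p(f, r) = (2 + f)²
-48274/g(p((-2 + 2)*(-1), u(2, -5))) = -48274/195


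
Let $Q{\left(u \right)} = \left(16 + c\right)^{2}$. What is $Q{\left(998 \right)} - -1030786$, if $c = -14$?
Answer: $1030790$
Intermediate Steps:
$Q{\left(u \right)} = 4$ ($Q{\left(u \right)} = \left(16 - 14\right)^{2} = 2^{2} = 4$)
$Q{\left(998 \right)} - -1030786 = 4 - -1030786 = 4 + 1030786 = 1030790$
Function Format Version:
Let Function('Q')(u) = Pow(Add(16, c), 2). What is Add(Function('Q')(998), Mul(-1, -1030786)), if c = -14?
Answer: 1030790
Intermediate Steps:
Function('Q')(u) = 4 (Function('Q')(u) = Pow(Add(16, -14), 2) = Pow(2, 2) = 4)
Add(Function('Q')(998), Mul(-1, -1030786)) = Add(4, Mul(-1, -1030786)) = Add(4, 1030786) = 1030790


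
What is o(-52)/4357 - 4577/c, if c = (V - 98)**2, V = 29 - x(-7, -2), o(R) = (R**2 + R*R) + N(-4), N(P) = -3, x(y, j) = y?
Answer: 834831/16748308 ≈ 0.049846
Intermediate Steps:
o(R) = -3 + 2*R**2 (o(R) = (R**2 + R*R) - 3 = (R**2 + R**2) - 3 = 2*R**2 - 3 = -3 + 2*R**2)
V = 36 (V = 29 - 1*(-7) = 29 + 7 = 36)
c = 3844 (c = (36 - 98)**2 = (-62)**2 = 3844)
o(-52)/4357 - 4577/c = (-3 + 2*(-52)**2)/4357 - 4577/3844 = (-3 + 2*2704)*(1/4357) - 4577*1/3844 = (-3 + 5408)*(1/4357) - 4577/3844 = 5405*(1/4357) - 4577/3844 = 5405/4357 - 4577/3844 = 834831/16748308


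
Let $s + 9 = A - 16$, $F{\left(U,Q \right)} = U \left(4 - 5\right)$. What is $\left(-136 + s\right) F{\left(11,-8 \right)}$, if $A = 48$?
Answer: $1243$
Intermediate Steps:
$F{\left(U,Q \right)} = - U$ ($F{\left(U,Q \right)} = U \left(-1\right) = - U$)
$s = 23$ ($s = -9 + \left(48 - 16\right) = -9 + 32 = 23$)
$\left(-136 + s\right) F{\left(11,-8 \right)} = \left(-136 + 23\right) \left(\left(-1\right) 11\right) = \left(-113\right) \left(-11\right) = 1243$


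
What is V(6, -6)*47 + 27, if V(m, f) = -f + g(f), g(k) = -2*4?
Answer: -67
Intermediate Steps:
g(k) = -8
V(m, f) = -8 - f (V(m, f) = -f - 8 = -8 - f)
V(6, -6)*47 + 27 = (-8 - 1*(-6))*47 + 27 = (-8 + 6)*47 + 27 = -2*47 + 27 = -94 + 27 = -67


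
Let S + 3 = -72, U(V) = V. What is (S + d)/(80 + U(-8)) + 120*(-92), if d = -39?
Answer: -132499/12 ≈ -11042.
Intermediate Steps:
S = -75 (S = -3 - 72 = -75)
(S + d)/(80 + U(-8)) + 120*(-92) = (-75 - 39)/(80 - 8) + 120*(-92) = -114/72 - 11040 = -114*1/72 - 11040 = -19/12 - 11040 = -132499/12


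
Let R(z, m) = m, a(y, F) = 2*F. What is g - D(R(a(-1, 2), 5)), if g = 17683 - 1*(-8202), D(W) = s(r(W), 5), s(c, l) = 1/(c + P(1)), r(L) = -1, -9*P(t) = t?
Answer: 258859/10 ≈ 25886.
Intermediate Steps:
P(t) = -t/9
s(c, l) = 1/(-⅑ + c) (s(c, l) = 1/(c - ⅑*1) = 1/(c - ⅑) = 1/(-⅑ + c))
D(W) = -9/10 (D(W) = 9/(-1 + 9*(-1)) = 9/(-1 - 9) = 9/(-10) = 9*(-⅒) = -9/10)
g = 25885 (g = 17683 + 8202 = 25885)
g - D(R(a(-1, 2), 5)) = 25885 - 1*(-9/10) = 25885 + 9/10 = 258859/10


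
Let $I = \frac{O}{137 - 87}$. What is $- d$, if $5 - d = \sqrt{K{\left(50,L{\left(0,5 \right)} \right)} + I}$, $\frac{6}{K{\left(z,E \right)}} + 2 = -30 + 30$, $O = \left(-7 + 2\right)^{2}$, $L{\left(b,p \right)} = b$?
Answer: $-5 + \frac{i \sqrt{10}}{2} \approx -5.0 + 1.5811 i$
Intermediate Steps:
$O = 25$ ($O = \left(-5\right)^{2} = 25$)
$K{\left(z,E \right)} = -3$ ($K{\left(z,E \right)} = \frac{6}{-2 + \left(-30 + 30\right)} = \frac{6}{-2 + 0} = \frac{6}{-2} = 6 \left(- \frac{1}{2}\right) = -3$)
$I = \frac{1}{2}$ ($I = \frac{1}{137 - 87} \cdot 25 = \frac{1}{50} \cdot 25 = \frac{1}{2} \approx 0.5$)
$d = 5 - \frac{i \sqrt{10}}{2}$ ($d = 5 - \sqrt{-3 + \frac{1}{2}} = 5 - \sqrt{- \frac{5}{2}} = 5 - \frac{i \sqrt{10}}{2} \approx 5.0 - 1.5811 i$)
$- d = - (5 - \frac{i \sqrt{10}}{2}) = -5 + \frac{i \sqrt{10}}{2}$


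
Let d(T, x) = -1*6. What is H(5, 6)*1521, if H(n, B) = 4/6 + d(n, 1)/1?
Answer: -8112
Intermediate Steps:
d(T, x) = -6
H(n, B) = -16/3 (H(n, B) = 4/6 - 6/1 = 4*(⅙) - 6*1 = ⅔ - 6 = -16/3)
H(5, 6)*1521 = -16/3*1521 = -8112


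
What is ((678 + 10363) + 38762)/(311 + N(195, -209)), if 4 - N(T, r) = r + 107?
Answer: 16601/139 ≈ 119.43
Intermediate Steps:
N(T, r) = -103 - r (N(T, r) = 4 - (r + 107) = 4 - (107 + r) = 4 + (-107 - r) = -103 - r)
((678 + 10363) + 38762)/(311 + N(195, -209)) = ((678 + 10363) + 38762)/(311 + (-103 - 1*(-209))) = (11041 + 38762)/(311 + (-103 + 209)) = 49803/(311 + 106) = 49803/417 = 49803*(1/417) = 16601/139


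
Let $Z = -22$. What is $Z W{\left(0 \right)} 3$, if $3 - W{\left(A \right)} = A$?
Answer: $-198$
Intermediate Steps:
$W{\left(A \right)} = 3 - A$
$Z W{\left(0 \right)} 3 = - 22 \left(3 - 0\right) 3 = - 22 \left(3 + 0\right) 3 = \left(-22\right) 3 \cdot 3 = \left(-66\right) 3 = -198$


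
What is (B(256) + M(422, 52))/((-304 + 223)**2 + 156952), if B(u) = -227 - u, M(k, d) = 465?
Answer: -18/163513 ≈ -0.00011008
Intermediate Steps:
(B(256) + M(422, 52))/((-304 + 223)**2 + 156952) = ((-227 - 1*256) + 465)/((-304 + 223)**2 + 156952) = ((-227 - 256) + 465)/((-81)**2 + 156952) = (-483 + 465)/(6561 + 156952) = -18/163513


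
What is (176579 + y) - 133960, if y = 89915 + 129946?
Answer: 262480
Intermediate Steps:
y = 219861
(176579 + y) - 133960 = (176579 + 219861) - 133960 = 396440 - 133960 = 262480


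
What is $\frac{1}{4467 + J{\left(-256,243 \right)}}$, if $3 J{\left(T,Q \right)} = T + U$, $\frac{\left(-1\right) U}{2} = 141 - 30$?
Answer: $\frac{3}{12923} \approx 0.00023214$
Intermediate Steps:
$U = -222$ ($U = - 2 \left(141 - 30\right) = \left(-2\right) 111 = -222$)
$J{\left(T,Q \right)} = -74 + \frac{T}{3}$ ($J{\left(T,Q \right)} = \frac{T - 222}{3} = \frac{-222 + T}{3} = -74 + \frac{T}{3}$)
$\frac{1}{4467 + J{\left(-256,243 \right)}} = \frac{1}{4467 + \left(-74 + \frac{1}{3} \left(-256\right)\right)} = \frac{1}{4467 - \frac{478}{3}} = \frac{1}{\frac{12923}{3}} = \frac{3}{12923}$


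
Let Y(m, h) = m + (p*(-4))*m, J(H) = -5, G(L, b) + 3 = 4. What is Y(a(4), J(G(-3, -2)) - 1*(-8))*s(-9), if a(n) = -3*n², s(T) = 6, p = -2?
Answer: -2592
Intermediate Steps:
G(L, b) = 1 (G(L, b) = -3 + 4 = 1)
Y(m, h) = 9*m (Y(m, h) = m + (-2*(-4))*m = m + 8*m = 9*m)
Y(a(4), J(G(-3, -2)) - 1*(-8))*s(-9) = (9*(-3*4²))*6 = (9*(-3*16))*6 = (9*(-48))*6 = -432*6 = -2592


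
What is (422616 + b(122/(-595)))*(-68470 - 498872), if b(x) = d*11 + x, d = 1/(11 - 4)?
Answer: -142662306218886/595 ≈ -2.3977e+11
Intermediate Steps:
d = 1/7 ≈ 0.14286
b(x) = 11/7 + x (b(x) = (1/7)*11 + x = 11/7 + x)
(422616 + b(122/(-595)))*(-68470 - 498872) = (422616 + (11/7 + 122/(-595)))*(-68470 - 498872) = (422616 + (11/7 + 122*(-1/595)))*(-567342) = (422616 + (11/7 - 122/595))*(-567342) = (422616 + 813/595)*(-567342) = (251457333/595)*(-567342) = -142662306218886/595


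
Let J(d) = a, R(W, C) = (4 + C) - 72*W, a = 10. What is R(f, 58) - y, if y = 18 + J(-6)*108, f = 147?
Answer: -11620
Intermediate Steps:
R(W, C) = 4 + C - 72*W
J(d) = 10
y = 1098 (y = 18 + 10*108 = 18 + 1080 = 1098)
R(f, 58) - y = (4 + 58 - 72*147) - 1*1098 = (4 + 58 - 10584) - 1098 = -10522 - 1098 = -11620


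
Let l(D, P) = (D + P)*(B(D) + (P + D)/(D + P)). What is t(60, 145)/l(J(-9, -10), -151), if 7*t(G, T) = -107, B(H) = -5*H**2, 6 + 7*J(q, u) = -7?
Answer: -49/7960 ≈ -0.0061558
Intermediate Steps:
J(q, u) = -13/7 (J(q, u) = -6/7 + (1/7)*(-7) = -6/7 - 1 = -13/7)
t(G, T) = -107/7 (t(G, T) = (1/7)*(-107) = -107/7)
l(D, P) = (1 - 5*D**2)*(D + P) (l(D, P) = (D + P)*(-5*D**2 + (P + D)/(D + P)) = (D + P)*(-5*D**2 + (D + P)/(D + P)) = (D + P)*(-5*D**2 + 1) = (D + P)*(1 - 5*D**2) = (1 - 5*D**2)*(D + P))
t(60, 145)/l(J(-9, -10), -151) = -107/(7*(-13/7 - 151 - 5*(-13/7)**3 - 5*(-151)*(-13/7)**2)) = -107/(7*(-13/7 - 151 - 5*(-2197/343) - 5*(-151)*169/49)) = -107/(7*(-13/7 - 151 + 10985/343 + 127595/49)) = -107/(7*851720/343) = -107/7*343/851720 = -49/7960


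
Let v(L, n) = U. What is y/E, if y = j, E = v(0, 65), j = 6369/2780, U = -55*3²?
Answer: -193/41700 ≈ -0.0046283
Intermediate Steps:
U = -495 (U = -55*9 = -495)
j = 6369/2780 (j = 6369*(1/2780) = 6369/2780 ≈ 2.2910)
v(L, n) = -495
E = -495
y = 6369/2780 ≈ 2.2910
y/E = (6369/2780)/(-495) = (6369/2780)*(-1/495) = -193/41700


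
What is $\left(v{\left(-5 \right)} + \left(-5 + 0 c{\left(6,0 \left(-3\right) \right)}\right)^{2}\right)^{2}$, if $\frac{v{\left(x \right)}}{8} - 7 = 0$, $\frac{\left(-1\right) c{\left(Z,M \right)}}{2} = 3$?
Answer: $6561$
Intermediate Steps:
$c{\left(Z,M \right)} = -6$ ($c{\left(Z,M \right)} = \left(-2\right) 3 = -6$)
$v{\left(x \right)} = 56$ ($v{\left(x \right)} = 56 + 8 \cdot 0 = 56 + 0 = 56$)
$\left(v{\left(-5 \right)} + \left(-5 + 0 c{\left(6,0 \left(-3\right) \right)}\right)^{2}\right)^{2} = \left(56 + \left(-5 + 0 \left(-6\right)\right)^{2}\right)^{2} = \left(56 + \left(-5 + 0\right)^{2}\right)^{2} = \left(56 + \left(-5\right)^{2}\right)^{2} = \left(56 + 25\right)^{2} = 81^{2} = 6561$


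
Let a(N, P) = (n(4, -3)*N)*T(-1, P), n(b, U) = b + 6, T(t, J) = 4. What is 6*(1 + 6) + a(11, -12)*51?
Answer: 22482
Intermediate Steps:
n(b, U) = 6 + b
a(N, P) = 40*N (a(N, P) = ((6 + 4)*N)*4 = (10*N)*4 = 40*N)
6*(1 + 6) + a(11, -12)*51 = 6*(1 + 6) + (40*11)*51 = 6*7 + 440*51 = 42 + 22440 = 22482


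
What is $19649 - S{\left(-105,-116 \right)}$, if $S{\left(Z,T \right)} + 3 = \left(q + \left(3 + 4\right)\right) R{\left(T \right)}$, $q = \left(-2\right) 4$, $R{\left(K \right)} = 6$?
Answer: $19658$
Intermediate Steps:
$q = -8$
$S{\left(Z,T \right)} = -9$ ($S{\left(Z,T \right)} = -3 + \left(-8 + \left(3 + 4\right)\right) 6 = -3 + \left(-8 + 7\right) 6 = -3 - 6 = -9$)
$19649 - S{\left(-105,-116 \right)} = 19649 - -9 = 19649 + 9 = 19658$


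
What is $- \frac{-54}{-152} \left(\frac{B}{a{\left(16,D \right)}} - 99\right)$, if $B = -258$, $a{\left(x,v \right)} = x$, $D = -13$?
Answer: $\frac{24867}{608} \approx 40.9$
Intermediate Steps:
$- \frac{-54}{-152} \left(\frac{B}{a{\left(16,D \right)}} - 99\right) = - \frac{-54}{-152} \left(- \frac{258}{16} - 99\right) = - \frac{\left(-54\right) \left(-1\right)}{152} \left(\left(-258\right) \frac{1}{16} - 99\right) = \left(-1\right) \frac{27}{76} \left(- \frac{129}{8} - 99\right) = \left(- \frac{27}{76}\right) \left(- \frac{921}{8}\right) = \frac{24867}{608}$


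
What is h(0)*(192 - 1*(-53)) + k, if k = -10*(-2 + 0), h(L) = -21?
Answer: -5125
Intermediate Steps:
k = 20 (k = -10*(-2) = 20)
h(0)*(192 - 1*(-53)) + k = -21*(192 - 1*(-53)) + 20 = -21*(192 + 53) + 20 = -21*245 + 20 = -5145 + 20 = -5125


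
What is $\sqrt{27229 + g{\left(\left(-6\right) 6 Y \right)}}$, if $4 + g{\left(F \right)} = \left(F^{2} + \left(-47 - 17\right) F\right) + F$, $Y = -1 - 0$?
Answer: $3 \sqrt{2917} \approx 162.03$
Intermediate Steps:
$Y = -1$ ($Y = -1 + 0 = -1$)
$g{\left(F \right)} = -4 + F^{2} - 63 F$ ($g{\left(F \right)} = -4 + \left(\left(F^{2} + \left(-47 - 17\right) F\right) + F\right) = -4 + \left(\left(F^{2} - 64 F\right) + F\right) = -4 + \left(F^{2} - 63 F\right) = -4 + F^{2} - 63 F$)
$\sqrt{27229 + g{\left(\left(-6\right) 6 Y \right)}} = \sqrt{27229 - \left(4 - 1296 + 63 \left(\left(-6\right) 6\right) \left(-1\right)\right)} = \sqrt{27229 - \left(4 - 1296 + 63 \left(-36\right) \left(-1\right)\right)} = \sqrt{27229 - \left(2272 - 1296\right)} = \sqrt{27229 - 976} = \sqrt{26253} = 3 \sqrt{2917}$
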